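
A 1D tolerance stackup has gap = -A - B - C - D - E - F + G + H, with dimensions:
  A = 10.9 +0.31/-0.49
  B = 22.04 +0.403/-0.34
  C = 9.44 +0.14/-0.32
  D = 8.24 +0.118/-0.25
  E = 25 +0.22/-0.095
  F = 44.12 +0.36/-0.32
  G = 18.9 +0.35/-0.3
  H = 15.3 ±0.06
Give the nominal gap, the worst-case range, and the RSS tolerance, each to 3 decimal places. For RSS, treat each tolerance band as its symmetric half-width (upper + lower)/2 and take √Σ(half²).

Stack each dimension's contribution:
  -A: nom -10.900 → Σnom=-10.900; wc +0.490/-0.310 → slack +0.490/-0.310; half-tol=0.400, Σhalf²=0.160000
  -B: nom -22.040 → Σnom=-32.940; wc +0.340/-0.403 → slack +0.830/-0.713; half-tol=0.372, Σhalf²=0.298012
  -C: nom -9.440 → Σnom=-42.380; wc +0.320/-0.140 → slack +1.150/-0.853; half-tol=0.230, Σhalf²=0.350912
  -D: nom -8.240 → Σnom=-50.620; wc +0.250/-0.118 → slack +1.400/-0.971; half-tol=0.184, Σhalf²=0.384768
  -E: nom -25.000 → Σnom=-75.620; wc +0.095/-0.220 → slack +1.495/-1.191; half-tol=0.158, Σhalf²=0.409575
  -F: nom -44.120 → Σnom=-119.740; wc +0.320/-0.360 → slack +1.815/-1.551; half-tol=0.340, Σhalf²=0.525175
  +G: nom +18.900 → Σnom=-100.840; wc +0.350/-0.300 → slack +2.165/-1.851; half-tol=0.325, Σhalf²=0.630800
  +H: nom +15.300 → Σnom=-85.540; wc +0.060/-0.060 → slack +2.225/-1.911; half-tol=0.060, Σhalf²=0.634400
Nominal = -85.540. Worst-case = [-85.540 - 1.911, -85.540 + 2.225] = [-87.451, -83.315]. RSS = √0.634400 = 0.796.

nominal=-85.540 wc=[-87.451,-83.315] rss=0.796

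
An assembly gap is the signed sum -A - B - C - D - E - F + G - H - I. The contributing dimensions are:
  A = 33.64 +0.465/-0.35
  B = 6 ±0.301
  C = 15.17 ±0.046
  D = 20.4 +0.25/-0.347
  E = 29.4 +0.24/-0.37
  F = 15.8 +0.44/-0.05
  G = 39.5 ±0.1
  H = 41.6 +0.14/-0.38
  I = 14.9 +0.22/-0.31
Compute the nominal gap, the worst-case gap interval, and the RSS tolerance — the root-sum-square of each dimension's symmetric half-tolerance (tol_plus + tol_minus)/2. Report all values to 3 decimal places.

Stack each dimension's contribution:
  -A: nom -33.640 → Σnom=-33.640; wc +0.350/-0.465 → slack +0.350/-0.465; half-tol=0.407, Σhalf²=0.166056
  -B: nom -6.000 → Σnom=-39.640; wc +0.301/-0.301 → slack +0.651/-0.766; half-tol=0.301, Σhalf²=0.256657
  -C: nom -15.170 → Σnom=-54.810; wc +0.046/-0.046 → slack +0.697/-0.812; half-tol=0.046, Σhalf²=0.258773
  -D: nom -20.400 → Σnom=-75.210; wc +0.347/-0.250 → slack +1.044/-1.062; half-tol=0.298, Σhalf²=0.347875
  -E: nom -29.400 → Σnom=-104.610; wc +0.370/-0.240 → slack +1.414/-1.302; half-tol=0.305, Σhalf²=0.440900
  -F: nom -15.800 → Σnom=-120.410; wc +0.050/-0.440 → slack +1.464/-1.742; half-tol=0.245, Σhalf²=0.500925
  +G: nom +39.500 → Σnom=-80.910; wc +0.100/-0.100 → slack +1.564/-1.842; half-tol=0.100, Σhalf²=0.510925
  -H: nom -41.600 → Σnom=-122.510; wc +0.380/-0.140 → slack +1.944/-1.982; half-tol=0.260, Σhalf²=0.578525
  -I: nom -14.900 → Σnom=-137.410; wc +0.310/-0.220 → slack +2.254/-2.202; half-tol=0.265, Σhalf²=0.648750
Nominal = -137.410. Worst-case = [-137.410 - 2.202, -137.410 + 2.254] = [-139.612, -135.156]. RSS = √0.648750 = 0.805.

nominal=-137.410 wc=[-139.612,-135.156] rss=0.805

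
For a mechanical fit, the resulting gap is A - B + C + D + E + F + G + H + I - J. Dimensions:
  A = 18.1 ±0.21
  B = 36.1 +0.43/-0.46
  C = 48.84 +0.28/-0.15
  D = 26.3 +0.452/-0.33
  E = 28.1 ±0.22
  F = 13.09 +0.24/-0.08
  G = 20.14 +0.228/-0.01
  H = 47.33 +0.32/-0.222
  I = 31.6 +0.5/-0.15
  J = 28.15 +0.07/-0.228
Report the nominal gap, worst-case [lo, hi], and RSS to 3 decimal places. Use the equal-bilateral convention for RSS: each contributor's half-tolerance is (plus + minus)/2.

nominal=169.250 wc=[167.378,172.388] rss=0.855

Stack each dimension's contribution:
  +A: nom +18.100 → Σnom=18.100; wc +0.210/-0.210 → slack +0.210/-0.210; half-tol=0.210, Σhalf²=0.044100
  -B: nom -36.100 → Σnom=-18.000; wc +0.460/-0.430 → slack +0.670/-0.640; half-tol=0.445, Σhalf²=0.242125
  +C: nom +48.840 → Σnom=30.840; wc +0.280/-0.150 → slack +0.950/-0.790; half-tol=0.215, Σhalf²=0.288350
  +D: nom +26.300 → Σnom=57.140; wc +0.452/-0.330 → slack +1.402/-1.120; half-tol=0.391, Σhalf²=0.441231
  +E: nom +28.100 → Σnom=85.240; wc +0.220/-0.220 → slack +1.622/-1.340; half-tol=0.220, Σhalf²=0.489631
  +F: nom +13.090 → Σnom=98.330; wc +0.240/-0.080 → slack +1.862/-1.420; half-tol=0.160, Σhalf²=0.515231
  +G: nom +20.140 → Σnom=118.470; wc +0.228/-0.010 → slack +2.090/-1.430; half-tol=0.119, Σhalf²=0.529392
  +H: nom +47.330 → Σnom=165.800; wc +0.320/-0.222 → slack +2.410/-1.652; half-tol=0.271, Σhalf²=0.602833
  +I: nom +31.600 → Σnom=197.400; wc +0.500/-0.150 → slack +2.910/-1.802; half-tol=0.325, Σhalf²=0.708458
  -J: nom -28.150 → Σnom=169.250; wc +0.228/-0.070 → slack +3.138/-1.872; half-tol=0.149, Σhalf²=0.730659
Nominal = 169.250. Worst-case = [169.250 - 1.872, 169.250 + 3.138] = [167.378, 172.388]. RSS = √0.730659 = 0.855.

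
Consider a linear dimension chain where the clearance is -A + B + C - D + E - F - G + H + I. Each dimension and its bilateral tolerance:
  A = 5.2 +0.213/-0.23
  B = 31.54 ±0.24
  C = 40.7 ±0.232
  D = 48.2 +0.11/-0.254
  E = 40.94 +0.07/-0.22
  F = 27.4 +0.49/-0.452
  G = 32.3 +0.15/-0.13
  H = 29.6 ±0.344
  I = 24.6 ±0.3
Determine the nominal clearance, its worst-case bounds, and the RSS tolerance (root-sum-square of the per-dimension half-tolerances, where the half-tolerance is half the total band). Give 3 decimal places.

nominal=54.280 wc=[51.981,56.532] rss=0.815

Stack each dimension's contribution:
  -A: nom -5.200 → Σnom=-5.200; wc +0.230/-0.213 → slack +0.230/-0.213; half-tol=0.222, Σhalf²=0.049062
  +B: nom +31.540 → Σnom=26.340; wc +0.240/-0.240 → slack +0.470/-0.453; half-tol=0.240, Σhalf²=0.106662
  +C: nom +40.700 → Σnom=67.040; wc +0.232/-0.232 → slack +0.702/-0.685; half-tol=0.232, Σhalf²=0.160486
  -D: nom -48.200 → Σnom=18.840; wc +0.254/-0.110 → slack +0.956/-0.795; half-tol=0.182, Σhalf²=0.193610
  +E: nom +40.940 → Σnom=59.780; wc +0.070/-0.220 → slack +1.026/-1.015; half-tol=0.145, Σhalf²=0.214635
  -F: nom -27.400 → Σnom=32.380; wc +0.452/-0.490 → slack +1.478/-1.505; half-tol=0.471, Σhalf²=0.436476
  -G: nom -32.300 → Σnom=0.080; wc +0.130/-0.150 → slack +1.608/-1.655; half-tol=0.140, Σhalf²=0.456076
  +H: nom +29.600 → Σnom=29.680; wc +0.344/-0.344 → slack +1.952/-1.999; half-tol=0.344, Σhalf²=0.574412
  +I: nom +24.600 → Σnom=54.280; wc +0.300/-0.300 → slack +2.252/-2.299; half-tol=0.300, Σhalf²=0.664412
Nominal = 54.280. Worst-case = [54.280 - 2.299, 54.280 + 2.252] = [51.981, 56.532]. RSS = √0.664412 = 0.815.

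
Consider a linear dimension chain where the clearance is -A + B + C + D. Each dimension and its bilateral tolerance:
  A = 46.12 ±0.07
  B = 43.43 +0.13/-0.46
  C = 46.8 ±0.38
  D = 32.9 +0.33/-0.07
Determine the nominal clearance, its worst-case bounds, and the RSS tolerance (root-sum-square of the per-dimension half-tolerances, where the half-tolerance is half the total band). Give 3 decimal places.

Stack each dimension's contribution:
  -A: nom -46.120 → Σnom=-46.120; wc +0.070/-0.070 → slack +0.070/-0.070; half-tol=0.070, Σhalf²=0.004900
  +B: nom +43.430 → Σnom=-2.690; wc +0.130/-0.460 → slack +0.200/-0.530; half-tol=0.295, Σhalf²=0.091925
  +C: nom +46.800 → Σnom=44.110; wc +0.380/-0.380 → slack +0.580/-0.910; half-tol=0.380, Σhalf²=0.236325
  +D: nom +32.900 → Σnom=77.010; wc +0.330/-0.070 → slack +0.910/-0.980; half-tol=0.200, Σhalf²=0.276325
Nominal = 77.010. Worst-case = [77.010 - 0.980, 77.010 + 0.910] = [76.030, 77.920]. RSS = √0.276325 = 0.526.

nominal=77.010 wc=[76.030,77.920] rss=0.526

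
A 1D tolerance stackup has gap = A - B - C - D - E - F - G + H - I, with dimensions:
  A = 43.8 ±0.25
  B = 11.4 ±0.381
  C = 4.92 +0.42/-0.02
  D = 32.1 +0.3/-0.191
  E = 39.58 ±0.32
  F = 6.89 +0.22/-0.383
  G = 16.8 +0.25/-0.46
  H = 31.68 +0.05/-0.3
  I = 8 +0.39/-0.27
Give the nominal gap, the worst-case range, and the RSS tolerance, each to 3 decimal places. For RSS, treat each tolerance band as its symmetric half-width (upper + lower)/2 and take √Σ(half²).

nominal=-44.210 wc=[-47.041,-41.885] rss=0.880

Stack each dimension's contribution:
  +A: nom +43.800 → Σnom=43.800; wc +0.250/-0.250 → slack +0.250/-0.250; half-tol=0.250, Σhalf²=0.062500
  -B: nom -11.400 → Σnom=32.400; wc +0.381/-0.381 → slack +0.631/-0.631; half-tol=0.381, Σhalf²=0.207661
  -C: nom -4.920 → Σnom=27.480; wc +0.020/-0.420 → slack +0.651/-1.051; half-tol=0.220, Σhalf²=0.256061
  -D: nom -32.100 → Σnom=-4.620; wc +0.191/-0.300 → slack +0.842/-1.351; half-tol=0.245, Σhalf²=0.316331
  -E: nom -39.580 → Σnom=-44.200; wc +0.320/-0.320 → slack +1.162/-1.671; half-tol=0.320, Σhalf²=0.418731
  -F: nom -6.890 → Σnom=-51.090; wc +0.383/-0.220 → slack +1.545/-1.891; half-tol=0.301, Σhalf²=0.509633
  -G: nom -16.800 → Σnom=-67.890; wc +0.460/-0.250 → slack +2.005/-2.141; half-tol=0.355, Σhalf²=0.635658
  +H: nom +31.680 → Σnom=-36.210; wc +0.050/-0.300 → slack +2.055/-2.441; half-tol=0.175, Σhalf²=0.666283
  -I: nom -8.000 → Σnom=-44.210; wc +0.270/-0.390 → slack +2.325/-2.831; half-tol=0.330, Σhalf²=0.775183
Nominal = -44.210. Worst-case = [-44.210 - 2.831, -44.210 + 2.325] = [-47.041, -41.885]. RSS = √0.775183 = 0.880.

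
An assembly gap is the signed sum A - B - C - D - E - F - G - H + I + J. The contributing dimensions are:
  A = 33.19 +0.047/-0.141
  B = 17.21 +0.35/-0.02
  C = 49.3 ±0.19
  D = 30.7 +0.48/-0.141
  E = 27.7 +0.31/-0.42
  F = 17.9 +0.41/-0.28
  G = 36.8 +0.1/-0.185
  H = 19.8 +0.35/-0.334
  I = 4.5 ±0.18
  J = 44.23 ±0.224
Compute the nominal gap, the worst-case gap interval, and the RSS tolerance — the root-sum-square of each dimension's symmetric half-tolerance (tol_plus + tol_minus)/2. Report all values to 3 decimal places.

Stack each dimension's contribution:
  +A: nom +33.190 → Σnom=33.190; wc +0.047/-0.141 → slack +0.047/-0.141; half-tol=0.094, Σhalf²=0.008836
  -B: nom -17.210 → Σnom=15.980; wc +0.020/-0.350 → slack +0.067/-0.491; half-tol=0.185, Σhalf²=0.043061
  -C: nom -49.300 → Σnom=-33.320; wc +0.190/-0.190 → slack +0.257/-0.681; half-tol=0.190, Σhalf²=0.079161
  -D: nom -30.700 → Σnom=-64.020; wc +0.141/-0.480 → slack +0.398/-1.161; half-tol=0.310, Σhalf²=0.175571
  -E: nom -27.700 → Σnom=-91.720; wc +0.420/-0.310 → slack +0.818/-1.471; half-tol=0.365, Σhalf²=0.308796
  -F: nom -17.900 → Σnom=-109.620; wc +0.280/-0.410 → slack +1.098/-1.881; half-tol=0.345, Σhalf²=0.427821
  -G: nom -36.800 → Σnom=-146.420; wc +0.185/-0.100 → slack +1.283/-1.981; half-tol=0.143, Σhalf²=0.448128
  -H: nom -19.800 → Σnom=-166.220; wc +0.334/-0.350 → slack +1.617/-2.331; half-tol=0.342, Σhalf²=0.565091
  +I: nom +4.500 → Σnom=-161.720; wc +0.180/-0.180 → slack +1.797/-2.511; half-tol=0.180, Σhalf²=0.597491
  +J: nom +44.230 → Σnom=-117.490; wc +0.224/-0.224 → slack +2.021/-2.735; half-tol=0.224, Σhalf²=0.647667
Nominal = -117.490. Worst-case = [-117.490 - 2.735, -117.490 + 2.021] = [-120.225, -115.469]. RSS = √0.647667 = 0.805.

nominal=-117.490 wc=[-120.225,-115.469] rss=0.805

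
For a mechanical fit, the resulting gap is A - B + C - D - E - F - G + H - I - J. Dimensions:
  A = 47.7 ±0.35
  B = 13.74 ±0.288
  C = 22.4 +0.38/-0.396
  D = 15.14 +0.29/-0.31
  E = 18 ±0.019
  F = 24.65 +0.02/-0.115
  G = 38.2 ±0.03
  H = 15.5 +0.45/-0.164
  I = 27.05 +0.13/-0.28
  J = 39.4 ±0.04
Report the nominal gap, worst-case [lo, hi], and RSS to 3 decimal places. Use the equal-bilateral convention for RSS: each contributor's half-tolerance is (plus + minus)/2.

Stack each dimension's contribution:
  +A: nom +47.700 → Σnom=47.700; wc +0.350/-0.350 → slack +0.350/-0.350; half-tol=0.350, Σhalf²=0.122500
  -B: nom -13.740 → Σnom=33.960; wc +0.288/-0.288 → slack +0.638/-0.638; half-tol=0.288, Σhalf²=0.205444
  +C: nom +22.400 → Σnom=56.360; wc +0.380/-0.396 → slack +1.018/-1.034; half-tol=0.388, Σhalf²=0.355988
  -D: nom -15.140 → Σnom=41.220; wc +0.310/-0.290 → slack +1.328/-1.324; half-tol=0.300, Σhalf²=0.445988
  -E: nom -18.000 → Σnom=23.220; wc +0.019/-0.019 → slack +1.347/-1.343; half-tol=0.019, Σhalf²=0.446349
  -F: nom -24.650 → Σnom=-1.430; wc +0.115/-0.020 → slack +1.462/-1.363; half-tol=0.068, Σhalf²=0.450905
  -G: nom -38.200 → Σnom=-39.630; wc +0.030/-0.030 → slack +1.492/-1.393; half-tol=0.030, Σhalf²=0.451805
  +H: nom +15.500 → Σnom=-24.130; wc +0.450/-0.164 → slack +1.942/-1.557; half-tol=0.307, Σhalf²=0.546054
  -I: nom -27.050 → Σnom=-51.180; wc +0.280/-0.130 → slack +2.222/-1.687; half-tol=0.205, Σhalf²=0.588079
  -J: nom -39.400 → Σnom=-90.580; wc +0.040/-0.040 → slack +2.262/-1.727; half-tol=0.040, Σhalf²=0.589679
Nominal = -90.580. Worst-case = [-90.580 - 1.727, -90.580 + 2.262] = [-92.307, -88.318]. RSS = √0.589679 = 0.768.

nominal=-90.580 wc=[-92.307,-88.318] rss=0.768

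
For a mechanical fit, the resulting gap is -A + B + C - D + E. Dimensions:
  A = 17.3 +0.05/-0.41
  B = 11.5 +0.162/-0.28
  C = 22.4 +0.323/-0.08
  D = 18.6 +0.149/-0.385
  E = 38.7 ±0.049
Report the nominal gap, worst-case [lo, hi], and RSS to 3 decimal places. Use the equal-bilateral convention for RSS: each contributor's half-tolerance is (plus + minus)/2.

nominal=36.700 wc=[36.092,38.029] rss=0.465

Stack each dimension's contribution:
  -A: nom -17.300 → Σnom=-17.300; wc +0.410/-0.050 → slack +0.410/-0.050; half-tol=0.230, Σhalf²=0.052900
  +B: nom +11.500 → Σnom=-5.800; wc +0.162/-0.280 → slack +0.572/-0.330; half-tol=0.221, Σhalf²=0.101741
  +C: nom +22.400 → Σnom=16.600; wc +0.323/-0.080 → slack +0.895/-0.410; half-tol=0.202, Σhalf²=0.142343
  -D: nom -18.600 → Σnom=-2.000; wc +0.385/-0.149 → slack +1.280/-0.559; half-tol=0.267, Σhalf²=0.213632
  +E: nom +38.700 → Σnom=36.700; wc +0.049/-0.049 → slack +1.329/-0.608; half-tol=0.049, Σhalf²=0.216033
Nominal = 36.700. Worst-case = [36.700 - 0.608, 36.700 + 1.329] = [36.092, 38.029]. RSS = √0.216033 = 0.465.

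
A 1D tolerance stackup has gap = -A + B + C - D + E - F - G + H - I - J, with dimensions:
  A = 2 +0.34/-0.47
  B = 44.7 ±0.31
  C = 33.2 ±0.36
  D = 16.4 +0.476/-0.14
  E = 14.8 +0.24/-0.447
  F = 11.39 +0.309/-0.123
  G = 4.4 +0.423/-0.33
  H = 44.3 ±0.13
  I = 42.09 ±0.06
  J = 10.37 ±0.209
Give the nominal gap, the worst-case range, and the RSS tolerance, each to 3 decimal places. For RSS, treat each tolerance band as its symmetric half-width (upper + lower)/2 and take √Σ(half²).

Stack each dimension's contribution:
  -A: nom -2.000 → Σnom=-2.000; wc +0.470/-0.340 → slack +0.470/-0.340; half-tol=0.405, Σhalf²=0.164025
  +B: nom +44.700 → Σnom=42.700; wc +0.310/-0.310 → slack +0.780/-0.650; half-tol=0.310, Σhalf²=0.260125
  +C: nom +33.200 → Σnom=75.900; wc +0.360/-0.360 → slack +1.140/-1.010; half-tol=0.360, Σhalf²=0.389725
  -D: nom -16.400 → Σnom=59.500; wc +0.140/-0.476 → slack +1.280/-1.486; half-tol=0.308, Σhalf²=0.484589
  +E: nom +14.800 → Σnom=74.300; wc +0.240/-0.447 → slack +1.520/-1.933; half-tol=0.344, Σhalf²=0.602581
  -F: nom -11.390 → Σnom=62.910; wc +0.123/-0.309 → slack +1.643/-2.242; half-tol=0.216, Σhalf²=0.649237
  -G: nom -4.400 → Σnom=58.510; wc +0.330/-0.423 → slack +1.973/-2.665; half-tol=0.377, Σhalf²=0.790990
  +H: nom +44.300 → Σnom=102.810; wc +0.130/-0.130 → slack +2.103/-2.795; half-tol=0.130, Σhalf²=0.807890
  -I: nom -42.090 → Σnom=60.720; wc +0.060/-0.060 → slack +2.163/-2.855; half-tol=0.060, Σhalf²=0.811490
  -J: nom -10.370 → Σnom=50.350; wc +0.209/-0.209 → slack +2.372/-3.064; half-tol=0.209, Σhalf²=0.855171
Nominal = 50.350. Worst-case = [50.350 - 3.064, 50.350 + 2.372] = [47.286, 52.722]. RSS = √0.855171 = 0.925.

nominal=50.350 wc=[47.286,52.722] rss=0.925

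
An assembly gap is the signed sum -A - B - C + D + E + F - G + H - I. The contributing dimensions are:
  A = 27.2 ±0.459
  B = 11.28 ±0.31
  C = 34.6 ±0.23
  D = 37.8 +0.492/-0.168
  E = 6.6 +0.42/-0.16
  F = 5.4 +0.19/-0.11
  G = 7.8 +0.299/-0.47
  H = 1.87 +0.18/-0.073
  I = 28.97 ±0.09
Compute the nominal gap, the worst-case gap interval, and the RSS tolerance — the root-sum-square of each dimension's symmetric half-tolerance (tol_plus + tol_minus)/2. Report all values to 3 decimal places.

Stack each dimension's contribution:
  -A: nom -27.200 → Σnom=-27.200; wc +0.459/-0.459 → slack +0.459/-0.459; half-tol=0.459, Σhalf²=0.210681
  -B: nom -11.280 → Σnom=-38.480; wc +0.310/-0.310 → slack +0.769/-0.769; half-tol=0.310, Σhalf²=0.306781
  -C: nom -34.600 → Σnom=-73.080; wc +0.230/-0.230 → slack +0.999/-0.999; half-tol=0.230, Σhalf²=0.359681
  +D: nom +37.800 → Σnom=-35.280; wc +0.492/-0.168 → slack +1.491/-1.167; half-tol=0.330, Σhalf²=0.468581
  +E: nom +6.600 → Σnom=-28.680; wc +0.420/-0.160 → slack +1.911/-1.327; half-tol=0.290, Σhalf²=0.552681
  +F: nom +5.400 → Σnom=-23.280; wc +0.190/-0.110 → slack +2.101/-1.437; half-tol=0.150, Σhalf²=0.575181
  -G: nom -7.800 → Σnom=-31.080; wc +0.470/-0.299 → slack +2.571/-1.736; half-tol=0.384, Σhalf²=0.723021
  +H: nom +1.870 → Σnom=-29.210; wc +0.180/-0.073 → slack +2.751/-1.809; half-tol=0.127, Σhalf²=0.739023
  -I: nom -28.970 → Σnom=-58.180; wc +0.090/-0.090 → slack +2.841/-1.899; half-tol=0.090, Σhalf²=0.747123
Nominal = -58.180. Worst-case = [-58.180 - 1.899, -58.180 + 2.841] = [-60.079, -55.339]. RSS = √0.747123 = 0.864.

nominal=-58.180 wc=[-60.079,-55.339] rss=0.864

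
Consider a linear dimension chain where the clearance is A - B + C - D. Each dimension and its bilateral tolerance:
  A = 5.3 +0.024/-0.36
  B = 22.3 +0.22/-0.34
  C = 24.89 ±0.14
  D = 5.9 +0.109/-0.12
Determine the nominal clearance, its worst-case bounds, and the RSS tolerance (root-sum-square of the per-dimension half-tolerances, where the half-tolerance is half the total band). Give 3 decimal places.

nominal=1.990 wc=[1.161,2.614] rss=0.385

Stack each dimension's contribution:
  +A: nom +5.300 → Σnom=5.300; wc +0.024/-0.360 → slack +0.024/-0.360; half-tol=0.192, Σhalf²=0.036864
  -B: nom -22.300 → Σnom=-17.000; wc +0.340/-0.220 → slack +0.364/-0.580; half-tol=0.280, Σhalf²=0.115264
  +C: nom +24.890 → Σnom=7.890; wc +0.140/-0.140 → slack +0.504/-0.720; half-tol=0.140, Σhalf²=0.134864
  -D: nom -5.900 → Σnom=1.990; wc +0.120/-0.109 → slack +0.624/-0.829; half-tol=0.114, Σhalf²=0.147974
Nominal = 1.990. Worst-case = [1.990 - 0.829, 1.990 + 0.624] = [1.161, 2.614]. RSS = √0.147974 = 0.385.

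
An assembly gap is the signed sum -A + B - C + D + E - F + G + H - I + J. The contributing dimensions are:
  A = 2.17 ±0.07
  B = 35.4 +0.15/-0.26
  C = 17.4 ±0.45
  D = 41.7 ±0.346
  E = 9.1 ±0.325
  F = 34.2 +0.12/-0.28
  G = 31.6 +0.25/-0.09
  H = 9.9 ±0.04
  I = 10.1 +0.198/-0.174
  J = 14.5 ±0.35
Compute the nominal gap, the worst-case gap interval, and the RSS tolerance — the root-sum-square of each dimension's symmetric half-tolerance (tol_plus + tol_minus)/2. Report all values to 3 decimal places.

nominal=78.330 wc=[76.081,80.765] rss=0.838

Stack each dimension's contribution:
  -A: nom -2.170 → Σnom=-2.170; wc +0.070/-0.070 → slack +0.070/-0.070; half-tol=0.070, Σhalf²=0.004900
  +B: nom +35.400 → Σnom=33.230; wc +0.150/-0.260 → slack +0.220/-0.330; half-tol=0.205, Σhalf²=0.046925
  -C: nom -17.400 → Σnom=15.830; wc +0.450/-0.450 → slack +0.670/-0.780; half-tol=0.450, Σhalf²=0.249425
  +D: nom +41.700 → Σnom=57.530; wc +0.346/-0.346 → slack +1.016/-1.126; half-tol=0.346, Σhalf²=0.369141
  +E: nom +9.100 → Σnom=66.630; wc +0.325/-0.325 → slack +1.341/-1.451; half-tol=0.325, Σhalf²=0.474766
  -F: nom -34.200 → Σnom=32.430; wc +0.280/-0.120 → slack +1.621/-1.571; half-tol=0.200, Σhalf²=0.514766
  +G: nom +31.600 → Σnom=64.030; wc +0.250/-0.090 → slack +1.871/-1.661; half-tol=0.170, Σhalf²=0.543666
  +H: nom +9.900 → Σnom=73.930; wc +0.040/-0.040 → slack +1.911/-1.701; half-tol=0.040, Σhalf²=0.545266
  -I: nom -10.100 → Σnom=63.830; wc +0.174/-0.198 → slack +2.085/-1.899; half-tol=0.186, Σhalf²=0.579862
  +J: nom +14.500 → Σnom=78.330; wc +0.350/-0.350 → slack +2.435/-2.249; half-tol=0.350, Σhalf²=0.702362
Nominal = 78.330. Worst-case = [78.330 - 2.249, 78.330 + 2.435] = [76.081, 80.765]. RSS = √0.702362 = 0.838.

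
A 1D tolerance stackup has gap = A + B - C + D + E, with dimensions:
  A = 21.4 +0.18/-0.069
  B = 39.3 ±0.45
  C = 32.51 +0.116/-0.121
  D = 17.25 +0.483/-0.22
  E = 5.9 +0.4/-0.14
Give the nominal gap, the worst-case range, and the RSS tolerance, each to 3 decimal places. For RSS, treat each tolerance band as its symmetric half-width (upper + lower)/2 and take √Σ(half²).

Stack each dimension's contribution:
  +A: nom +21.400 → Σnom=21.400; wc +0.180/-0.069 → slack +0.180/-0.069; half-tol=0.124, Σhalf²=0.015500
  +B: nom +39.300 → Σnom=60.700; wc +0.450/-0.450 → slack +0.630/-0.519; half-tol=0.450, Σhalf²=0.218000
  -C: nom -32.510 → Σnom=28.190; wc +0.121/-0.116 → slack +0.751/-0.635; half-tol=0.118, Σhalf²=0.232043
  +D: nom +17.250 → Σnom=45.440; wc +0.483/-0.220 → slack +1.234/-0.855; half-tol=0.351, Σhalf²=0.355595
  +E: nom +5.900 → Σnom=51.340; wc +0.400/-0.140 → slack +1.634/-0.995; half-tol=0.270, Σhalf²=0.428495
Nominal = 51.340. Worst-case = [51.340 - 0.995, 51.340 + 1.634] = [50.345, 52.974]. RSS = √0.428495 = 0.655.

nominal=51.340 wc=[50.345,52.974] rss=0.655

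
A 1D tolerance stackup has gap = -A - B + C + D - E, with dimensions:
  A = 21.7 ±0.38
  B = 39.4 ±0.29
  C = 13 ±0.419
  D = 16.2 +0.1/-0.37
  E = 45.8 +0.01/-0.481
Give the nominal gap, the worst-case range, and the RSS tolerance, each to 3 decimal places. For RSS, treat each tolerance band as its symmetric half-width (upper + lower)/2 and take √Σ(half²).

nominal=-77.700 wc=[-79.169,-76.030] rss=0.721

Stack each dimension's contribution:
  -A: nom -21.700 → Σnom=-21.700; wc +0.380/-0.380 → slack +0.380/-0.380; half-tol=0.380, Σhalf²=0.144400
  -B: nom -39.400 → Σnom=-61.100; wc +0.290/-0.290 → slack +0.670/-0.670; half-tol=0.290, Σhalf²=0.228500
  +C: nom +13.000 → Σnom=-48.100; wc +0.419/-0.419 → slack +1.089/-1.089; half-tol=0.419, Σhalf²=0.404061
  +D: nom +16.200 → Σnom=-31.900; wc +0.100/-0.370 → slack +1.189/-1.459; half-tol=0.235, Σhalf²=0.459286
  -E: nom -45.800 → Σnom=-77.700; wc +0.481/-0.010 → slack +1.670/-1.469; half-tol=0.245, Σhalf²=0.519556
Nominal = -77.700. Worst-case = [-77.700 - 1.469, -77.700 + 1.670] = [-79.169, -76.030]. RSS = √0.519556 = 0.721.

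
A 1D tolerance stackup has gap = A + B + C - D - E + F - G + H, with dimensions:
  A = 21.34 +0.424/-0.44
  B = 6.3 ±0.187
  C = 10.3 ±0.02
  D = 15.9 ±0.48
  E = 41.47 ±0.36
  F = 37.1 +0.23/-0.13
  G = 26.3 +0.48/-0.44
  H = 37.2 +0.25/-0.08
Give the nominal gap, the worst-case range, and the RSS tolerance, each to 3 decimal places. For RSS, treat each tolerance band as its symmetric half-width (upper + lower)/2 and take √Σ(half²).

Stack each dimension's contribution:
  +A: nom +21.340 → Σnom=21.340; wc +0.424/-0.440 → slack +0.424/-0.440; half-tol=0.432, Σhalf²=0.186624
  +B: nom +6.300 → Σnom=27.640; wc +0.187/-0.187 → slack +0.611/-0.627; half-tol=0.187, Σhalf²=0.221593
  +C: nom +10.300 → Σnom=37.940; wc +0.020/-0.020 → slack +0.631/-0.647; half-tol=0.020, Σhalf²=0.221993
  -D: nom -15.900 → Σnom=22.040; wc +0.480/-0.480 → slack +1.111/-1.127; half-tol=0.480, Σhalf²=0.452393
  -E: nom -41.470 → Σnom=-19.430; wc +0.360/-0.360 → slack +1.471/-1.487; half-tol=0.360, Σhalf²=0.581993
  +F: nom +37.100 → Σnom=17.670; wc +0.230/-0.130 → slack +1.701/-1.617; half-tol=0.180, Σhalf²=0.614393
  -G: nom -26.300 → Σnom=-8.630; wc +0.440/-0.480 → slack +2.141/-2.097; half-tol=0.460, Σhalf²=0.825993
  +H: nom +37.200 → Σnom=28.570; wc +0.250/-0.080 → slack +2.391/-2.177; half-tol=0.165, Σhalf²=0.853218
Nominal = 28.570. Worst-case = [28.570 - 2.177, 28.570 + 2.391] = [26.393, 30.961]. RSS = √0.853218 = 0.924.

nominal=28.570 wc=[26.393,30.961] rss=0.924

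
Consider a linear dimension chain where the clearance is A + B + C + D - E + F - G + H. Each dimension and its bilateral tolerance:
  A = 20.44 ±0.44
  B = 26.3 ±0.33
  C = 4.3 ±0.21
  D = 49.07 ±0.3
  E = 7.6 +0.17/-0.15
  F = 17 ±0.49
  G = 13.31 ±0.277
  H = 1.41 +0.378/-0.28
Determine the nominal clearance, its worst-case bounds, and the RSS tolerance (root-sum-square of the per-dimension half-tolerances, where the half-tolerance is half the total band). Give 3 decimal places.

Stack each dimension's contribution:
  +A: nom +20.440 → Σnom=20.440; wc +0.440/-0.440 → slack +0.440/-0.440; half-tol=0.440, Σhalf²=0.193600
  +B: nom +26.300 → Σnom=46.740; wc +0.330/-0.330 → slack +0.770/-0.770; half-tol=0.330, Σhalf²=0.302500
  +C: nom +4.300 → Σnom=51.040; wc +0.210/-0.210 → slack +0.980/-0.980; half-tol=0.210, Σhalf²=0.346600
  +D: nom +49.070 → Σnom=100.110; wc +0.300/-0.300 → slack +1.280/-1.280; half-tol=0.300, Σhalf²=0.436600
  -E: nom -7.600 → Σnom=92.510; wc +0.150/-0.170 → slack +1.430/-1.450; half-tol=0.160, Σhalf²=0.462200
  +F: nom +17.000 → Σnom=109.510; wc +0.490/-0.490 → slack +1.920/-1.940; half-tol=0.490, Σhalf²=0.702300
  -G: nom -13.310 → Σnom=96.200; wc +0.277/-0.277 → slack +2.197/-2.217; half-tol=0.277, Σhalf²=0.779029
  +H: nom +1.410 → Σnom=97.610; wc +0.378/-0.280 → slack +2.575/-2.497; half-tol=0.329, Σhalf²=0.887270
Nominal = 97.610. Worst-case = [97.610 - 2.497, 97.610 + 2.575] = [95.113, 100.185]. RSS = √0.887270 = 0.942.

nominal=97.610 wc=[95.113,100.185] rss=0.942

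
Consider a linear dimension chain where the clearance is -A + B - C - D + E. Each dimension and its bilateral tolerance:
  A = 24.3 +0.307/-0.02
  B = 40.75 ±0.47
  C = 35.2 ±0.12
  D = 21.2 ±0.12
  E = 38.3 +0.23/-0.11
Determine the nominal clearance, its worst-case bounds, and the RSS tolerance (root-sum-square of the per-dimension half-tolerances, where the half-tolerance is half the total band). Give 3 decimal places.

Stack each dimension's contribution:
  -A: nom -24.300 → Σnom=-24.300; wc +0.020/-0.307 → slack +0.020/-0.307; half-tol=0.164, Σhalf²=0.026732
  +B: nom +40.750 → Σnom=16.450; wc +0.470/-0.470 → slack +0.490/-0.777; half-tol=0.470, Σhalf²=0.247632
  -C: nom -35.200 → Σnom=-18.750; wc +0.120/-0.120 → slack +0.610/-0.897; half-tol=0.120, Σhalf²=0.262032
  -D: nom -21.200 → Σnom=-39.950; wc +0.120/-0.120 → slack +0.730/-1.017; half-tol=0.120, Σhalf²=0.276432
  +E: nom +38.300 → Σnom=-1.650; wc +0.230/-0.110 → slack +0.960/-1.127; half-tol=0.170, Σhalf²=0.305332
Nominal = -1.650. Worst-case = [-1.650 - 1.127, -1.650 + 0.960] = [-2.777, -0.690]. RSS = √0.305332 = 0.553.

nominal=-1.650 wc=[-2.777,-0.690] rss=0.553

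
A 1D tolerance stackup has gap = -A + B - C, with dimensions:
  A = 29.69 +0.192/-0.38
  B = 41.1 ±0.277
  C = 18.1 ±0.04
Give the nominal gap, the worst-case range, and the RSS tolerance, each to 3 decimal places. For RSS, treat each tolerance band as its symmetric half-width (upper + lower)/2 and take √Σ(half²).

nominal=-6.690 wc=[-7.199,-5.993] rss=0.400

Stack each dimension's contribution:
  -A: nom -29.690 → Σnom=-29.690; wc +0.380/-0.192 → slack +0.380/-0.192; half-tol=0.286, Σhalf²=0.081796
  +B: nom +41.100 → Σnom=11.410; wc +0.277/-0.277 → slack +0.657/-0.469; half-tol=0.277, Σhalf²=0.158525
  -C: nom -18.100 → Σnom=-6.690; wc +0.040/-0.040 → slack +0.697/-0.509; half-tol=0.040, Σhalf²=0.160125
Nominal = -6.690. Worst-case = [-6.690 - 0.509, -6.690 + 0.697] = [-7.199, -5.993]. RSS = √0.160125 = 0.400.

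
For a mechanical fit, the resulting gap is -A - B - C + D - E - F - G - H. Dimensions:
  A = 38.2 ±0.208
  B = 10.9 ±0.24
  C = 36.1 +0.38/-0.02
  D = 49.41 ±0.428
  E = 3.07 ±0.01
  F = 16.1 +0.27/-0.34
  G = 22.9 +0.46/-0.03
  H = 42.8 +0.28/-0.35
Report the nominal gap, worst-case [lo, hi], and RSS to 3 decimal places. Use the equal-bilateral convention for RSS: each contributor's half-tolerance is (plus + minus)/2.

nominal=-120.660 wc=[-122.936,-119.034] rss=0.759

Stack each dimension's contribution:
  -A: nom -38.200 → Σnom=-38.200; wc +0.208/-0.208 → slack +0.208/-0.208; half-tol=0.208, Σhalf²=0.043264
  -B: nom -10.900 → Σnom=-49.100; wc +0.240/-0.240 → slack +0.448/-0.448; half-tol=0.240, Σhalf²=0.100864
  -C: nom -36.100 → Σnom=-85.200; wc +0.020/-0.380 → slack +0.468/-0.828; half-tol=0.200, Σhalf²=0.140864
  +D: nom +49.410 → Σnom=-35.790; wc +0.428/-0.428 → slack +0.896/-1.256; half-tol=0.428, Σhalf²=0.324048
  -E: nom -3.070 → Σnom=-38.860; wc +0.010/-0.010 → slack +0.906/-1.266; half-tol=0.010, Σhalf²=0.324148
  -F: nom -16.100 → Σnom=-54.960; wc +0.340/-0.270 → slack +1.246/-1.536; half-tol=0.305, Σhalf²=0.417173
  -G: nom -22.900 → Σnom=-77.860; wc +0.030/-0.460 → slack +1.276/-1.996; half-tol=0.245, Σhalf²=0.477198
  -H: nom -42.800 → Σnom=-120.660; wc +0.350/-0.280 → slack +1.626/-2.276; half-tol=0.315, Σhalf²=0.576423
Nominal = -120.660. Worst-case = [-120.660 - 2.276, -120.660 + 1.626] = [-122.936, -119.034]. RSS = √0.576423 = 0.759.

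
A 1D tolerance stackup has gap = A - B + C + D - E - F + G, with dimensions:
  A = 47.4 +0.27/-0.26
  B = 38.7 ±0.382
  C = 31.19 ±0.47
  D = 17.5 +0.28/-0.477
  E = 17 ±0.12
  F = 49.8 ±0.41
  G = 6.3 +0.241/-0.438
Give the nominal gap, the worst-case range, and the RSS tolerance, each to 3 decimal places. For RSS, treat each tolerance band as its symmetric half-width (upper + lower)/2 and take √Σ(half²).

Stack each dimension's contribution:
  +A: nom +47.400 → Σnom=47.400; wc +0.270/-0.260 → slack +0.270/-0.260; half-tol=0.265, Σhalf²=0.070225
  -B: nom -38.700 → Σnom=8.700; wc +0.382/-0.382 → slack +0.652/-0.642; half-tol=0.382, Σhalf²=0.216149
  +C: nom +31.190 → Σnom=39.890; wc +0.470/-0.470 → slack +1.122/-1.112; half-tol=0.470, Σhalf²=0.437049
  +D: nom +17.500 → Σnom=57.390; wc +0.280/-0.477 → slack +1.402/-1.589; half-tol=0.379, Σhalf²=0.580311
  -E: nom -17.000 → Σnom=40.390; wc +0.120/-0.120 → slack +1.522/-1.709; half-tol=0.120, Σhalf²=0.594711
  -F: nom -49.800 → Σnom=-9.410; wc +0.410/-0.410 → slack +1.932/-2.119; half-tol=0.410, Σhalf²=0.762811
  +G: nom +6.300 → Σnom=-3.110; wc +0.241/-0.438 → slack +2.173/-2.557; half-tol=0.340, Σhalf²=0.878072
Nominal = -3.110. Worst-case = [-3.110 - 2.557, -3.110 + 2.173] = [-5.667, -0.937]. RSS = √0.878072 = 0.937.

nominal=-3.110 wc=[-5.667,-0.937] rss=0.937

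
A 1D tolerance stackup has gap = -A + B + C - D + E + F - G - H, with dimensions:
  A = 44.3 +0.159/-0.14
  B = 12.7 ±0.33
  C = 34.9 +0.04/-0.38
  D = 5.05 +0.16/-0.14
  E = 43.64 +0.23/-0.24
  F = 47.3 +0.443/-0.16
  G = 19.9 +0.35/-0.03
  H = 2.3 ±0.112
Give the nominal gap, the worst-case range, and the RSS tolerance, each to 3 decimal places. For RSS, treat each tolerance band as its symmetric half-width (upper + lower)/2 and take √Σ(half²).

nominal=66.990 wc=[65.099,68.455] rss=0.627

Stack each dimension's contribution:
  -A: nom -44.300 → Σnom=-44.300; wc +0.140/-0.159 → slack +0.140/-0.159; half-tol=0.150, Σhalf²=0.022350
  +B: nom +12.700 → Σnom=-31.600; wc +0.330/-0.330 → slack +0.470/-0.489; half-tol=0.330, Σhalf²=0.131250
  +C: nom +34.900 → Σnom=3.300; wc +0.040/-0.380 → slack +0.510/-0.869; half-tol=0.210, Σhalf²=0.175350
  -D: nom -5.050 → Σnom=-1.750; wc +0.140/-0.160 → slack +0.650/-1.029; half-tol=0.150, Σhalf²=0.197850
  +E: nom +43.640 → Σnom=41.890; wc +0.230/-0.240 → slack +0.880/-1.269; half-tol=0.235, Σhalf²=0.253075
  +F: nom +47.300 → Σnom=89.190; wc +0.443/-0.160 → slack +1.323/-1.429; half-tol=0.301, Σhalf²=0.343977
  -G: nom -19.900 → Σnom=69.290; wc +0.030/-0.350 → slack +1.353/-1.779; half-tol=0.190, Σhalf²=0.380077
  -H: nom -2.300 → Σnom=66.990; wc +0.112/-0.112 → slack +1.465/-1.891; half-tol=0.112, Σhalf²=0.392621
Nominal = 66.990. Worst-case = [66.990 - 1.891, 66.990 + 1.465] = [65.099, 68.455]. RSS = √0.392621 = 0.627.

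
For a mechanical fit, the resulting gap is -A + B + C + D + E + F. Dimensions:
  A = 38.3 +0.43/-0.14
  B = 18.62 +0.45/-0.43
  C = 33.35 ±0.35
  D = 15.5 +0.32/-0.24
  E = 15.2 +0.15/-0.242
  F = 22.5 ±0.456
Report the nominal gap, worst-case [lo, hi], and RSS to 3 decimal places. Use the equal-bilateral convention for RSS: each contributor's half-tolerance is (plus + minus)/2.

nominal=66.870 wc=[64.722,68.736] rss=0.850

Stack each dimension's contribution:
  -A: nom -38.300 → Σnom=-38.300; wc +0.140/-0.430 → slack +0.140/-0.430; half-tol=0.285, Σhalf²=0.081225
  +B: nom +18.620 → Σnom=-19.680; wc +0.450/-0.430 → slack +0.590/-0.860; half-tol=0.440, Σhalf²=0.274825
  +C: nom +33.350 → Σnom=13.670; wc +0.350/-0.350 → slack +0.940/-1.210; half-tol=0.350, Σhalf²=0.397325
  +D: nom +15.500 → Σnom=29.170; wc +0.320/-0.240 → slack +1.260/-1.450; half-tol=0.280, Σhalf²=0.475725
  +E: nom +15.200 → Σnom=44.370; wc +0.150/-0.242 → slack +1.410/-1.692; half-tol=0.196, Σhalf²=0.514141
  +F: nom +22.500 → Σnom=66.870; wc +0.456/-0.456 → slack +1.866/-2.148; half-tol=0.456, Σhalf²=0.722077
Nominal = 66.870. Worst-case = [66.870 - 2.148, 66.870 + 1.866] = [64.722, 68.736]. RSS = √0.722077 = 0.850.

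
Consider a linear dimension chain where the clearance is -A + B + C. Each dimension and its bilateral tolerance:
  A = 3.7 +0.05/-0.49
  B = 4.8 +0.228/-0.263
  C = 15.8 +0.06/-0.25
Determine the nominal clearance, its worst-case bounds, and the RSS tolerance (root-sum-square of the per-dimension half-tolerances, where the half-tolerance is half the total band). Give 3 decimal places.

nominal=16.900 wc=[16.337,17.678] rss=0.396

Stack each dimension's contribution:
  -A: nom -3.700 → Σnom=-3.700; wc +0.490/-0.050 → slack +0.490/-0.050; half-tol=0.270, Σhalf²=0.072900
  +B: nom +4.800 → Σnom=1.100; wc +0.228/-0.263 → slack +0.718/-0.313; half-tol=0.245, Σhalf²=0.133170
  +C: nom +15.800 → Σnom=16.900; wc +0.060/-0.250 → slack +0.778/-0.563; half-tol=0.155, Σhalf²=0.157195
Nominal = 16.900. Worst-case = [16.900 - 0.563, 16.900 + 0.778] = [16.337, 17.678]. RSS = √0.157195 = 0.396.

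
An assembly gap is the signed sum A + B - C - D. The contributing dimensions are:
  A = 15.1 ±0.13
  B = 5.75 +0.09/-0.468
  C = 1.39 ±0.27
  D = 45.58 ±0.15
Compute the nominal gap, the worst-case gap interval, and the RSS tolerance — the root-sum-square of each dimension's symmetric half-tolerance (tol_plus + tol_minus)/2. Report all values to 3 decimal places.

Stack each dimension's contribution:
  +A: nom +15.100 → Σnom=15.100; wc +0.130/-0.130 → slack +0.130/-0.130; half-tol=0.130, Σhalf²=0.016900
  +B: nom +5.750 → Σnom=20.850; wc +0.090/-0.468 → slack +0.220/-0.598; half-tol=0.279, Σhalf²=0.094741
  -C: nom -1.390 → Σnom=19.460; wc +0.270/-0.270 → slack +0.490/-0.868; half-tol=0.270, Σhalf²=0.167641
  -D: nom -45.580 → Σnom=-26.120; wc +0.150/-0.150 → slack +0.640/-1.018; half-tol=0.150, Σhalf²=0.190141
Nominal = -26.120. Worst-case = [-26.120 - 1.018, -26.120 + 0.640] = [-27.138, -25.480]. RSS = √0.190141 = 0.436.

nominal=-26.120 wc=[-27.138,-25.480] rss=0.436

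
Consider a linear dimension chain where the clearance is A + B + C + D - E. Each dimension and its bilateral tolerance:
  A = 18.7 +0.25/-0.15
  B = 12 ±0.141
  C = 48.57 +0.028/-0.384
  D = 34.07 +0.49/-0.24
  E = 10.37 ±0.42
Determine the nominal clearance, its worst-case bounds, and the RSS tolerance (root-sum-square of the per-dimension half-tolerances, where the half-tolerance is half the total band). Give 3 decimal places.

Stack each dimension's contribution:
  +A: nom +18.700 → Σnom=18.700; wc +0.250/-0.150 → slack +0.250/-0.150; half-tol=0.200, Σhalf²=0.040000
  +B: nom +12.000 → Σnom=30.700; wc +0.141/-0.141 → slack +0.391/-0.291; half-tol=0.141, Σhalf²=0.059881
  +C: nom +48.570 → Σnom=79.270; wc +0.028/-0.384 → slack +0.419/-0.675; half-tol=0.206, Σhalf²=0.102317
  +D: nom +34.070 → Σnom=113.340; wc +0.490/-0.240 → slack +0.909/-0.915; half-tol=0.365, Σhalf²=0.235542
  -E: nom -10.370 → Σnom=102.970; wc +0.420/-0.420 → slack +1.329/-1.335; half-tol=0.420, Σhalf²=0.411942
Nominal = 102.970. Worst-case = [102.970 - 1.335, 102.970 + 1.329] = [101.635, 104.299]. RSS = √0.411942 = 0.642.

nominal=102.970 wc=[101.635,104.299] rss=0.642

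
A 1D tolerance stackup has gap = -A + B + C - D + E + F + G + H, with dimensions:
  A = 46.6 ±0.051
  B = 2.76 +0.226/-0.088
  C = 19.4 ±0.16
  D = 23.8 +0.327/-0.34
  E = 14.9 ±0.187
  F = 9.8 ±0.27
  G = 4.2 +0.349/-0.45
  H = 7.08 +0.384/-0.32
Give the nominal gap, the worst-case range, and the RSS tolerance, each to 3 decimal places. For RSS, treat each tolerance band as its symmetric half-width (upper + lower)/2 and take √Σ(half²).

nominal=-12.260 wc=[-14.113,-10.293] rss=0.745

Stack each dimension's contribution:
  -A: nom -46.600 → Σnom=-46.600; wc +0.051/-0.051 → slack +0.051/-0.051; half-tol=0.051, Σhalf²=0.002601
  +B: nom +2.760 → Σnom=-43.840; wc +0.226/-0.088 → slack +0.277/-0.139; half-tol=0.157, Σhalf²=0.027250
  +C: nom +19.400 → Σnom=-24.440; wc +0.160/-0.160 → slack +0.437/-0.299; half-tol=0.160, Σhalf²=0.052850
  -D: nom -23.800 → Σnom=-48.240; wc +0.340/-0.327 → slack +0.777/-0.626; half-tol=0.334, Σhalf²=0.164072
  +E: nom +14.900 → Σnom=-33.340; wc +0.187/-0.187 → slack +0.964/-0.813; half-tol=0.187, Σhalf²=0.199041
  +F: nom +9.800 → Σnom=-23.540; wc +0.270/-0.270 → slack +1.234/-1.083; half-tol=0.270, Σhalf²=0.271941
  +G: nom +4.200 → Σnom=-19.340; wc +0.349/-0.450 → slack +1.583/-1.533; half-tol=0.399, Σhalf²=0.431542
  +H: nom +7.080 → Σnom=-12.260; wc +0.384/-0.320 → slack +1.967/-1.853; half-tol=0.352, Σhalf²=0.555446
Nominal = -12.260. Worst-case = [-12.260 - 1.853, -12.260 + 1.967] = [-14.113, -10.293]. RSS = √0.555446 = 0.745.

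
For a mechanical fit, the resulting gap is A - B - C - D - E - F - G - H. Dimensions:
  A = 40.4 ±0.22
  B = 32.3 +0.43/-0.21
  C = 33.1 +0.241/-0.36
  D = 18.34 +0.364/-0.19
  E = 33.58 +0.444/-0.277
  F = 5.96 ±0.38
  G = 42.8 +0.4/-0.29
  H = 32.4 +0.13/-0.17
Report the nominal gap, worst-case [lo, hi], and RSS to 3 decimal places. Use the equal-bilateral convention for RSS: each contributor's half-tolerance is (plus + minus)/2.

Stack each dimension's contribution:
  +A: nom +40.400 → Σnom=40.400; wc +0.220/-0.220 → slack +0.220/-0.220; half-tol=0.220, Σhalf²=0.048400
  -B: nom -32.300 → Σnom=8.100; wc +0.210/-0.430 → slack +0.430/-0.650; half-tol=0.320, Σhalf²=0.150800
  -C: nom -33.100 → Σnom=-25.000; wc +0.360/-0.241 → slack +0.790/-0.891; half-tol=0.300, Σhalf²=0.241100
  -D: nom -18.340 → Σnom=-43.340; wc +0.190/-0.364 → slack +0.980/-1.255; half-tol=0.277, Σhalf²=0.317829
  -E: nom -33.580 → Σnom=-76.920; wc +0.277/-0.444 → slack +1.257/-1.699; half-tol=0.361, Σhalf²=0.447790
  -F: nom -5.960 → Σnom=-82.880; wc +0.380/-0.380 → slack +1.637/-2.079; half-tol=0.380, Σhalf²=0.592190
  -G: nom -42.800 → Σnom=-125.680; wc +0.290/-0.400 → slack +1.927/-2.479; half-tol=0.345, Σhalf²=0.711214
  -H: nom -32.400 → Σnom=-158.080; wc +0.170/-0.130 → slack +2.097/-2.609; half-tol=0.150, Σhalf²=0.733714
Nominal = -158.080. Worst-case = [-158.080 - 2.609, -158.080 + 2.097] = [-160.689, -155.983]. RSS = √0.733714 = 0.857.

nominal=-158.080 wc=[-160.689,-155.983] rss=0.857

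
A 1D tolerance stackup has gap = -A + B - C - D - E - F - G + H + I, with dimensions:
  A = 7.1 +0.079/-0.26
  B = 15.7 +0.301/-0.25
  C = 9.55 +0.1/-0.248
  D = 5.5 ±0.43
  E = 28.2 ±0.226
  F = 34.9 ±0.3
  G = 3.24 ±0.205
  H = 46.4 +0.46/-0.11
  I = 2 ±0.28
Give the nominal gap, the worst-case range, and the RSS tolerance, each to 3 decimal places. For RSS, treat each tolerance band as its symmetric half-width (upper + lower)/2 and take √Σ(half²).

Stack each dimension's contribution:
  -A: nom -7.100 → Σnom=-7.100; wc +0.260/-0.079 → slack +0.260/-0.079; half-tol=0.170, Σhalf²=0.028730
  +B: nom +15.700 → Σnom=8.600; wc +0.301/-0.250 → slack +0.561/-0.329; half-tol=0.275, Σhalf²=0.104630
  -C: nom -9.550 → Σnom=-0.950; wc +0.248/-0.100 → slack +0.809/-0.429; half-tol=0.174, Σhalf²=0.134906
  -D: nom -5.500 → Σnom=-6.450; wc +0.430/-0.430 → slack +1.239/-0.859; half-tol=0.430, Σhalf²=0.319806
  -E: nom -28.200 → Σnom=-34.650; wc +0.226/-0.226 → slack +1.465/-1.085; half-tol=0.226, Σhalf²=0.370883
  -F: nom -34.900 → Σnom=-69.550; wc +0.300/-0.300 → slack +1.765/-1.385; half-tol=0.300, Σhalf²=0.460882
  -G: nom -3.240 → Σnom=-72.790; wc +0.205/-0.205 → slack +1.970/-1.590; half-tol=0.205, Σhalf²=0.502907
  +H: nom +46.400 → Σnom=-26.390; wc +0.460/-0.110 → slack +2.430/-1.700; half-tol=0.285, Σhalf²=0.584132
  +I: nom +2.000 → Σnom=-24.390; wc +0.280/-0.280 → slack +2.710/-1.980; half-tol=0.280, Σhalf²=0.662532
Nominal = -24.390. Worst-case = [-24.390 - 1.980, -24.390 + 2.710] = [-26.370, -21.680]. RSS = √0.662532 = 0.814.

nominal=-24.390 wc=[-26.370,-21.680] rss=0.814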